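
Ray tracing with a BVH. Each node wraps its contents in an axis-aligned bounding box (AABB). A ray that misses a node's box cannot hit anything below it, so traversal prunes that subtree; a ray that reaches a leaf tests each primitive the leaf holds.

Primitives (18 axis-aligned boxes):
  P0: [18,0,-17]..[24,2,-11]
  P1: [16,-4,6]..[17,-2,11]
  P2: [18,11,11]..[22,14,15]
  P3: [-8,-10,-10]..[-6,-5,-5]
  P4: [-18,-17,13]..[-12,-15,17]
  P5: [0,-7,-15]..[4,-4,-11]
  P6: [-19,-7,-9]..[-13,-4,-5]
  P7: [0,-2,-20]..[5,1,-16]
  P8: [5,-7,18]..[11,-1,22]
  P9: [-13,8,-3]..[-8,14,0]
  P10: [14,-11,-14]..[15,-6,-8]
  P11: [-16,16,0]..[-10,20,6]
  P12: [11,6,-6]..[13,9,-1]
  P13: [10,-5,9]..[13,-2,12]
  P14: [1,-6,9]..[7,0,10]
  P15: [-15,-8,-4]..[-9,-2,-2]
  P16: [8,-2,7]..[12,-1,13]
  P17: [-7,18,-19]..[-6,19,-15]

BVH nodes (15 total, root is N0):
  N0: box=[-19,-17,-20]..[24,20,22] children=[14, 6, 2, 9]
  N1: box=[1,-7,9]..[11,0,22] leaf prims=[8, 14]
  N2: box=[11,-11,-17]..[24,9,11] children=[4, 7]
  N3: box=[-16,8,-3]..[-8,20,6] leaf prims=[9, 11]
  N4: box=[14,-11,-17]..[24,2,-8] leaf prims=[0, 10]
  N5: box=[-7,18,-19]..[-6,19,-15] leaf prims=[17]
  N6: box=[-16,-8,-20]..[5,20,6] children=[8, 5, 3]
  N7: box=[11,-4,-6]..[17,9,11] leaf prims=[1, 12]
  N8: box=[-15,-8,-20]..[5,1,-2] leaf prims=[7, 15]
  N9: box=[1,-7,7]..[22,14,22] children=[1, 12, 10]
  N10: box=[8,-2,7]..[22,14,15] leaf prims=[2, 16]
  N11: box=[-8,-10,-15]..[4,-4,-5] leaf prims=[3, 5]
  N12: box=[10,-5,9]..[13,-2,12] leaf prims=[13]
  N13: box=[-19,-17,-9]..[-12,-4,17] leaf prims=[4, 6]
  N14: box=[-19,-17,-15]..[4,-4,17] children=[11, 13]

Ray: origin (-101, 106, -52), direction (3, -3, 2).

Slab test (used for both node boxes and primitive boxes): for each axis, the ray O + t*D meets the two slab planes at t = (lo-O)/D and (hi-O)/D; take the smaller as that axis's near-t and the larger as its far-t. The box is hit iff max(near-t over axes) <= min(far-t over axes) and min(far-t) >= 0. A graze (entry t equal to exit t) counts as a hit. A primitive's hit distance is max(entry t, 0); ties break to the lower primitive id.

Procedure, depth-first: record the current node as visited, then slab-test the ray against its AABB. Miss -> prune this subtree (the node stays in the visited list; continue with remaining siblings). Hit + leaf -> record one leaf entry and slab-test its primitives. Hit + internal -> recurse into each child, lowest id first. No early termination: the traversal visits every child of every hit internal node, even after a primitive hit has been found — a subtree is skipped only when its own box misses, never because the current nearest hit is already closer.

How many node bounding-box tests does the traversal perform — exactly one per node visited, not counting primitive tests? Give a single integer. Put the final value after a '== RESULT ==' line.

Trace the traversal:
N0 x:[82/3,125/3] y:[86/3,41] z:[16,37] -> hit [86/3,37], descend [2, 6, 9, 14]
  N2 x:[112/3,125/3] y:[97/3,39] z:[35/2,63/2] -> miss, prune
  N6 x:[85/3,106/3] y:[86/3,38] z:[16,29] -> hit [86/3,29], descend [3, 5, 8]
    N3 x:[85/3,31] y:[86/3,98/3] z:[49/2,29] -> hit [86/3,29] leaf, test {P9(miss), P11@t=86/3}
    N5 x:[94/3,95/3] y:[29,88/3] z:[33/2,37/2] -> miss, prune
    N8 x:[86/3,106/3] y:[35,38] z:[16,25] -> miss, prune
  N9 x:[34,41] y:[92/3,113/3] z:[59/2,37] -> hit [34,37], descend [1, 10, 12]
    N1 x:[34,112/3] y:[106/3,113/3] z:[61/2,37] -> hit [106/3,37] leaf, test {P8@t=107/3, P14(miss)}
    N10 x:[109/3,41] y:[92/3,36] z:[59/2,67/2] -> miss, prune
    N12 x:[37,38] y:[36,37] z:[61/2,32] -> miss, prune
  N14 x:[82/3,35] y:[110/3,41] z:[37/2,69/2] -> miss, prune

order=[0, 2, 6, 3, 5, 8, 9, 1, 10, 12, 14]  |boxes|=11  |leaves|=2  hit=P11

== RESULT ==
11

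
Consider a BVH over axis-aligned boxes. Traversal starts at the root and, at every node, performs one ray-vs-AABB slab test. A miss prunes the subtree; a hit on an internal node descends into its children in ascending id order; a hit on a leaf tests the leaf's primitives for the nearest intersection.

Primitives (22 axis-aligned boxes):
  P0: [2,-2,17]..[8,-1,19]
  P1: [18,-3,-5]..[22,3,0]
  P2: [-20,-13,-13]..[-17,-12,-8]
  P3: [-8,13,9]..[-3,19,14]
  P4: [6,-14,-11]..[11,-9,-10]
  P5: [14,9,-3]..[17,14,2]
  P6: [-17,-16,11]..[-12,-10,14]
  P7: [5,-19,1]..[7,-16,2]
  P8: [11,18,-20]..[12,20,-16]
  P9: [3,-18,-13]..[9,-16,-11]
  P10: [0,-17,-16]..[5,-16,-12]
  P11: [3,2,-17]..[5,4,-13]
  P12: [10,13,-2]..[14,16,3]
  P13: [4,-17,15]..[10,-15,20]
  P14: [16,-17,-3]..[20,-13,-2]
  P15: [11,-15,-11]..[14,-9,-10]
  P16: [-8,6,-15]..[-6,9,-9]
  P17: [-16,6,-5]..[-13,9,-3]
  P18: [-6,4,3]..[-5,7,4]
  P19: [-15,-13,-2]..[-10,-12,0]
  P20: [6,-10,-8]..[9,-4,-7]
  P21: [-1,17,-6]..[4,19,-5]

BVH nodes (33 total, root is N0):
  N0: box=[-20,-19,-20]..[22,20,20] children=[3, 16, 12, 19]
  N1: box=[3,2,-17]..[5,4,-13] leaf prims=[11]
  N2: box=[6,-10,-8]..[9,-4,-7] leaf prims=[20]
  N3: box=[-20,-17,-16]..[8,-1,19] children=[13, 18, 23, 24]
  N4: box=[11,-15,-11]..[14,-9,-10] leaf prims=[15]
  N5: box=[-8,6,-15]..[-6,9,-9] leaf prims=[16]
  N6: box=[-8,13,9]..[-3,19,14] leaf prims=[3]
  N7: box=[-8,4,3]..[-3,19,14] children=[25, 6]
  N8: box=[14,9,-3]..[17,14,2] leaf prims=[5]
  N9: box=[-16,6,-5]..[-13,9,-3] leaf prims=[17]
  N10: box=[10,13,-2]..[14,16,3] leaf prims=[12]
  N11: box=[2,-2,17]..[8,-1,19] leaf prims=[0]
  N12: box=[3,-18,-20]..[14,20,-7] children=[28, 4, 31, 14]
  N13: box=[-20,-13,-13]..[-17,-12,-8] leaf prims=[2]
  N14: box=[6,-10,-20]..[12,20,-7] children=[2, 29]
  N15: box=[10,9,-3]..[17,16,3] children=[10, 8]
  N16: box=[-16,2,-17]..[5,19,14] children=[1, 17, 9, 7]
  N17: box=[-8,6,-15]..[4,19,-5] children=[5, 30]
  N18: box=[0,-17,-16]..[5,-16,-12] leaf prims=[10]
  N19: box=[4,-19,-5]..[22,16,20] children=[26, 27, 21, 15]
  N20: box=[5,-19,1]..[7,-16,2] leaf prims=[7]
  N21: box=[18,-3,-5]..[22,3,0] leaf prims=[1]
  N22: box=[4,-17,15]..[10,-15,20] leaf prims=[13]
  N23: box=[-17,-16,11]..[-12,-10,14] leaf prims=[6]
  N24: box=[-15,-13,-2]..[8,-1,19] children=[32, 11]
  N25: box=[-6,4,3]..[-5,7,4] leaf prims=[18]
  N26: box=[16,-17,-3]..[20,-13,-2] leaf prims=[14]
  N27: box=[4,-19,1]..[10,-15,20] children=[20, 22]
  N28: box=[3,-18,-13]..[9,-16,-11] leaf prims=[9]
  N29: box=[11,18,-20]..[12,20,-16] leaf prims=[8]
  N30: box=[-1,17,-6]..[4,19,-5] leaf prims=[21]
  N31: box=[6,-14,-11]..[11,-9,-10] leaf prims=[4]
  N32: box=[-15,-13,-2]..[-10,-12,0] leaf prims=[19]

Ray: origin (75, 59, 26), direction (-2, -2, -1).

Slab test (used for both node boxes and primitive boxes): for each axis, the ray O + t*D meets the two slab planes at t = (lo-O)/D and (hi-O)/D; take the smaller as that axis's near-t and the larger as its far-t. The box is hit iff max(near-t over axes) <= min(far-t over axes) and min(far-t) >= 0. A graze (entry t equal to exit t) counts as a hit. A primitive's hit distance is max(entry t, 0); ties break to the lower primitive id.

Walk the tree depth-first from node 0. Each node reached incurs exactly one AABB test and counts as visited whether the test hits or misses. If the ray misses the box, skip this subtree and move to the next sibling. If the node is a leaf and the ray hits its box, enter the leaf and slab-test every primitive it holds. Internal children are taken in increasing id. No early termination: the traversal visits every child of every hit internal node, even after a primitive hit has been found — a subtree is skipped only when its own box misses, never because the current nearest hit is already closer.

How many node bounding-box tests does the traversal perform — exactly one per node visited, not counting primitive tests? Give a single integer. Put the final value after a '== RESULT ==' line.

Traverse from the root:
N0 x:[53/2,95/2] y:[39/2,39] z:[6,46] -> hit [53/2,39], descend [3, 12, 16, 19]
  N3 x:[67/2,95/2] y:[30,38] z:[7,42] -> hit [67/2,38], descend [13, 18, 23, 24]
    N13 x:[46,95/2] y:[71/2,36] z:[34,39] -> miss, prune
    N18 x:[35,75/2] y:[75/2,38] z:[38,42] -> miss, prune
    N23 x:[87/2,46] y:[69/2,75/2] z:[12,15] -> miss, prune
    N24 x:[67/2,45] y:[30,36] z:[7,28] -> miss, prune
  N12 x:[61/2,36] y:[39/2,77/2] z:[33,46] -> hit [33,36], descend [4, 14, 28, 31]
    N4 x:[61/2,32] y:[34,37] z:[36,37] -> miss, prune
    N14 x:[63/2,69/2] y:[39/2,69/2] z:[33,46] -> hit [33,69/2], descend [2, 29]
      N2 x:[33,69/2] y:[63/2,69/2] z:[33,34] -> hit [33,34] leaf, test {P20@t=33}
      N29 x:[63/2,32] y:[39/2,41/2] z:[42,46] -> miss, prune
    N28 x:[33,36] y:[75/2,77/2] z:[37,39] -> miss, prune
    N31 x:[32,69/2] y:[34,73/2] z:[36,37] -> miss, prune
  N16 x:[35,91/2] y:[20,57/2] z:[12,43] -> miss, prune
  N19 x:[53/2,71/2] y:[43/2,39] z:[6,31] -> hit [53/2,31], descend [15, 21, 26, 27]
    N15 x:[29,65/2] y:[43/2,25] z:[23,29] -> miss, prune
    N21 x:[53/2,57/2] y:[28,31] z:[26,31] -> hit [28,57/2] leaf, test {P1@t=28}
    N26 x:[55/2,59/2] y:[36,38] z:[28,29] -> miss, prune
    N27 x:[65/2,71/2] y:[37,39] z:[6,25] -> miss, prune

Visited [0, 3, 13, 18, 23, 24, 12, 4, 14, 2, 29, 28, 31, 16, 19, 15, 21, 26, 27]. Tests: 19 box, 2 leaf. Nearest: P1.

== RESULT ==
19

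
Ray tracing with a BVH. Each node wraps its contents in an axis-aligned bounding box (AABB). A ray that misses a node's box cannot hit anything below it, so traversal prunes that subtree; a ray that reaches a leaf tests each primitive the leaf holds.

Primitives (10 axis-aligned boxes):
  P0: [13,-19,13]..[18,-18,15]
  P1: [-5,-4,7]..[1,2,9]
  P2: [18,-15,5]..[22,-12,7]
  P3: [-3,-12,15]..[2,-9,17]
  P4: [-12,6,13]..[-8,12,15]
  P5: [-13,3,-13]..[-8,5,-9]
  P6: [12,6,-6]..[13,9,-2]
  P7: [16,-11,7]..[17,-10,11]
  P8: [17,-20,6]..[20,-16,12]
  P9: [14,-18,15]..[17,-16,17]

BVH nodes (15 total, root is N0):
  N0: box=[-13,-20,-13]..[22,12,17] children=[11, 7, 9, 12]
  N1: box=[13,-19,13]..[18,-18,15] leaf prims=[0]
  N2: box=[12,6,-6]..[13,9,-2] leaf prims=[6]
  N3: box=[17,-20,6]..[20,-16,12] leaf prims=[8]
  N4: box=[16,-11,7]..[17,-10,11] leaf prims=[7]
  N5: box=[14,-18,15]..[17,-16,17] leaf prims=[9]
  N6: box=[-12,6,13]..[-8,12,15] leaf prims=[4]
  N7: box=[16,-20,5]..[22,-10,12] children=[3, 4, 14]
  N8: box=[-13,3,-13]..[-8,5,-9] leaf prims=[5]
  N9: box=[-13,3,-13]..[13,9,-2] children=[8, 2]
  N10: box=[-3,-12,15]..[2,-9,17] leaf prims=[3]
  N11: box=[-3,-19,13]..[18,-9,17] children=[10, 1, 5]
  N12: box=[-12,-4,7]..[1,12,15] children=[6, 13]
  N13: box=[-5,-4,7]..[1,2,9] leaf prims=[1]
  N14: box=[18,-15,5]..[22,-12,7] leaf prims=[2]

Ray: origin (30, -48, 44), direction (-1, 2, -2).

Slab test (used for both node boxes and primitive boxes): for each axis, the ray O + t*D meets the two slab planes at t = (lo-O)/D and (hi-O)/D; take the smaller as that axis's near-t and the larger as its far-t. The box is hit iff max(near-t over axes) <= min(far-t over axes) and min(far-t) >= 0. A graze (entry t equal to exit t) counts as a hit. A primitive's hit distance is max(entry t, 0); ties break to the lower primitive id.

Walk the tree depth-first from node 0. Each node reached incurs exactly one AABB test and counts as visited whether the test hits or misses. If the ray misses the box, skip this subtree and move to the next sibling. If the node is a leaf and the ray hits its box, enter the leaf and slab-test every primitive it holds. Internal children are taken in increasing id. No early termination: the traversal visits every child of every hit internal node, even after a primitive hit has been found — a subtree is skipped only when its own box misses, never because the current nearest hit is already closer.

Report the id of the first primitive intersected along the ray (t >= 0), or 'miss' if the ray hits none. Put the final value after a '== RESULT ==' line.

Trace the traversal:
N0 x:[8,43] y:[14,30] z:[27/2,57/2] -> hit [14,57/2], descend [7, 9, 11, 12]
  N7 x:[8,14] y:[14,19] z:[16,39/2] -> miss, prune
  N9 x:[17,43] y:[51/2,57/2] z:[23,57/2] -> hit [51/2,57/2], descend [2, 8]
    N2 x:[17,18] y:[27,57/2] z:[23,25] -> miss, prune
    N8 x:[38,43] y:[51/2,53/2] z:[53/2,57/2] -> miss, prune
  N11 x:[12,33] y:[29/2,39/2] z:[27/2,31/2] -> hit [29/2,31/2], descend [1, 5, 10]
    N1 x:[12,17] y:[29/2,15] z:[29/2,31/2] -> hit [29/2,15] leaf, test {P0@t=29/2}
    N5 x:[13,16] y:[15,16] z:[27/2,29/2] -> miss, prune
    N10 x:[28,33] y:[18,39/2] z:[27/2,29/2] -> miss, prune
  N12 x:[29,42] y:[22,30] z:[29/2,37/2] -> miss, prune

Summary -> nodes [0, 7, 9, 2, 8, 11, 1, 5, 10, 12]; box-tests=10; leaf-entries=1; first=P0

== RESULT ==
0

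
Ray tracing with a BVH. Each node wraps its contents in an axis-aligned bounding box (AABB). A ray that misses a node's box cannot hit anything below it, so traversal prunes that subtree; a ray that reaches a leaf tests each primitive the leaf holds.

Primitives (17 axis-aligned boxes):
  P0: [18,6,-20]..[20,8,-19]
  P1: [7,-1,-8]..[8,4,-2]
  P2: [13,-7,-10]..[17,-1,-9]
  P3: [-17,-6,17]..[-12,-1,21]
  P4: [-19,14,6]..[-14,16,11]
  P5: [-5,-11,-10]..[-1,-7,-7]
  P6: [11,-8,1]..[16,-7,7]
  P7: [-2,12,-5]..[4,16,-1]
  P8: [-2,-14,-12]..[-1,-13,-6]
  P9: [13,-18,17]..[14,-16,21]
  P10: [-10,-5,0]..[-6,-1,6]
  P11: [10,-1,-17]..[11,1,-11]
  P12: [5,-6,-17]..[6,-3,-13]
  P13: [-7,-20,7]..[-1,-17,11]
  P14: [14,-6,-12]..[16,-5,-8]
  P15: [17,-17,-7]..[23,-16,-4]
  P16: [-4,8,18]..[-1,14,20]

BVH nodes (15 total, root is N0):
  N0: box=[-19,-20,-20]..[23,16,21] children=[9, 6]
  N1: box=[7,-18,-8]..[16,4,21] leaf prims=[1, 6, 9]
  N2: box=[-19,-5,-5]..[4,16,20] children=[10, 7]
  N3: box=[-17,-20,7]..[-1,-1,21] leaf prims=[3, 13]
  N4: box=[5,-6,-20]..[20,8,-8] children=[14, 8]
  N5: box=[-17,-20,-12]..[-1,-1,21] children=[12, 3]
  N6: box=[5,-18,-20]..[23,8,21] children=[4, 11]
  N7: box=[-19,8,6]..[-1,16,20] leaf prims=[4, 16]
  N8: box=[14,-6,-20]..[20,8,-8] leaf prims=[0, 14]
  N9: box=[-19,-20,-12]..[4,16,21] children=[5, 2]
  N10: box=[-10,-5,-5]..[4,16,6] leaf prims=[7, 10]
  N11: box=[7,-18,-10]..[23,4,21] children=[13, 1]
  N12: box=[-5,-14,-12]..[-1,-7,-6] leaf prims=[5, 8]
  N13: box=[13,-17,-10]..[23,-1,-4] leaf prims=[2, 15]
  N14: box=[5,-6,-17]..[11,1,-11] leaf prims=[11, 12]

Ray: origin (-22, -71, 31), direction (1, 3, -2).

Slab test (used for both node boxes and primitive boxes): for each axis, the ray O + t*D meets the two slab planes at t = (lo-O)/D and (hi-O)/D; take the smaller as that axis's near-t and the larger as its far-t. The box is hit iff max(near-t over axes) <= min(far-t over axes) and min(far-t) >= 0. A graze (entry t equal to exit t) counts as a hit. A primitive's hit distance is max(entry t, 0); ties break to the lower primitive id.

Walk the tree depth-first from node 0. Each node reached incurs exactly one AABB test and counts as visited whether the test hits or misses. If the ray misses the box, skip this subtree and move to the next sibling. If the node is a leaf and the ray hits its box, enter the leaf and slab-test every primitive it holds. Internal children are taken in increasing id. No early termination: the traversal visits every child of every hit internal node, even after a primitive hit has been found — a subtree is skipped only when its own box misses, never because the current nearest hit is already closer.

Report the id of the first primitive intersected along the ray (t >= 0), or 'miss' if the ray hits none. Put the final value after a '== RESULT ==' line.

Traverse from the root:
N0 x:[3,45] y:[17,29] z:[5,51/2] -> hit [17,51/2], descend [6, 9]
  N6 x:[27,45] y:[53/3,79/3] z:[5,51/2] -> miss, prune
  N9 x:[3,26] y:[17,29] z:[5,43/2] -> hit [17,43/2], descend [2, 5]
    N2 x:[3,26] y:[22,29] z:[11/2,18] -> miss, prune
    N5 x:[5,21] y:[17,70/3] z:[5,43/2] -> hit [17,21], descend [3, 12]
      N3 x:[5,21] y:[17,70/3] z:[5,12] -> miss, prune
      N12 x:[17,21] y:[19,64/3] z:[37/2,43/2] -> hit [19,21] leaf, test {P5@t=20, P8(miss)}

7 AABB tests over nodes [0, 6, 9, 2, 5, 3, 12]; 1 leaf entered; closest P5.

== RESULT ==
5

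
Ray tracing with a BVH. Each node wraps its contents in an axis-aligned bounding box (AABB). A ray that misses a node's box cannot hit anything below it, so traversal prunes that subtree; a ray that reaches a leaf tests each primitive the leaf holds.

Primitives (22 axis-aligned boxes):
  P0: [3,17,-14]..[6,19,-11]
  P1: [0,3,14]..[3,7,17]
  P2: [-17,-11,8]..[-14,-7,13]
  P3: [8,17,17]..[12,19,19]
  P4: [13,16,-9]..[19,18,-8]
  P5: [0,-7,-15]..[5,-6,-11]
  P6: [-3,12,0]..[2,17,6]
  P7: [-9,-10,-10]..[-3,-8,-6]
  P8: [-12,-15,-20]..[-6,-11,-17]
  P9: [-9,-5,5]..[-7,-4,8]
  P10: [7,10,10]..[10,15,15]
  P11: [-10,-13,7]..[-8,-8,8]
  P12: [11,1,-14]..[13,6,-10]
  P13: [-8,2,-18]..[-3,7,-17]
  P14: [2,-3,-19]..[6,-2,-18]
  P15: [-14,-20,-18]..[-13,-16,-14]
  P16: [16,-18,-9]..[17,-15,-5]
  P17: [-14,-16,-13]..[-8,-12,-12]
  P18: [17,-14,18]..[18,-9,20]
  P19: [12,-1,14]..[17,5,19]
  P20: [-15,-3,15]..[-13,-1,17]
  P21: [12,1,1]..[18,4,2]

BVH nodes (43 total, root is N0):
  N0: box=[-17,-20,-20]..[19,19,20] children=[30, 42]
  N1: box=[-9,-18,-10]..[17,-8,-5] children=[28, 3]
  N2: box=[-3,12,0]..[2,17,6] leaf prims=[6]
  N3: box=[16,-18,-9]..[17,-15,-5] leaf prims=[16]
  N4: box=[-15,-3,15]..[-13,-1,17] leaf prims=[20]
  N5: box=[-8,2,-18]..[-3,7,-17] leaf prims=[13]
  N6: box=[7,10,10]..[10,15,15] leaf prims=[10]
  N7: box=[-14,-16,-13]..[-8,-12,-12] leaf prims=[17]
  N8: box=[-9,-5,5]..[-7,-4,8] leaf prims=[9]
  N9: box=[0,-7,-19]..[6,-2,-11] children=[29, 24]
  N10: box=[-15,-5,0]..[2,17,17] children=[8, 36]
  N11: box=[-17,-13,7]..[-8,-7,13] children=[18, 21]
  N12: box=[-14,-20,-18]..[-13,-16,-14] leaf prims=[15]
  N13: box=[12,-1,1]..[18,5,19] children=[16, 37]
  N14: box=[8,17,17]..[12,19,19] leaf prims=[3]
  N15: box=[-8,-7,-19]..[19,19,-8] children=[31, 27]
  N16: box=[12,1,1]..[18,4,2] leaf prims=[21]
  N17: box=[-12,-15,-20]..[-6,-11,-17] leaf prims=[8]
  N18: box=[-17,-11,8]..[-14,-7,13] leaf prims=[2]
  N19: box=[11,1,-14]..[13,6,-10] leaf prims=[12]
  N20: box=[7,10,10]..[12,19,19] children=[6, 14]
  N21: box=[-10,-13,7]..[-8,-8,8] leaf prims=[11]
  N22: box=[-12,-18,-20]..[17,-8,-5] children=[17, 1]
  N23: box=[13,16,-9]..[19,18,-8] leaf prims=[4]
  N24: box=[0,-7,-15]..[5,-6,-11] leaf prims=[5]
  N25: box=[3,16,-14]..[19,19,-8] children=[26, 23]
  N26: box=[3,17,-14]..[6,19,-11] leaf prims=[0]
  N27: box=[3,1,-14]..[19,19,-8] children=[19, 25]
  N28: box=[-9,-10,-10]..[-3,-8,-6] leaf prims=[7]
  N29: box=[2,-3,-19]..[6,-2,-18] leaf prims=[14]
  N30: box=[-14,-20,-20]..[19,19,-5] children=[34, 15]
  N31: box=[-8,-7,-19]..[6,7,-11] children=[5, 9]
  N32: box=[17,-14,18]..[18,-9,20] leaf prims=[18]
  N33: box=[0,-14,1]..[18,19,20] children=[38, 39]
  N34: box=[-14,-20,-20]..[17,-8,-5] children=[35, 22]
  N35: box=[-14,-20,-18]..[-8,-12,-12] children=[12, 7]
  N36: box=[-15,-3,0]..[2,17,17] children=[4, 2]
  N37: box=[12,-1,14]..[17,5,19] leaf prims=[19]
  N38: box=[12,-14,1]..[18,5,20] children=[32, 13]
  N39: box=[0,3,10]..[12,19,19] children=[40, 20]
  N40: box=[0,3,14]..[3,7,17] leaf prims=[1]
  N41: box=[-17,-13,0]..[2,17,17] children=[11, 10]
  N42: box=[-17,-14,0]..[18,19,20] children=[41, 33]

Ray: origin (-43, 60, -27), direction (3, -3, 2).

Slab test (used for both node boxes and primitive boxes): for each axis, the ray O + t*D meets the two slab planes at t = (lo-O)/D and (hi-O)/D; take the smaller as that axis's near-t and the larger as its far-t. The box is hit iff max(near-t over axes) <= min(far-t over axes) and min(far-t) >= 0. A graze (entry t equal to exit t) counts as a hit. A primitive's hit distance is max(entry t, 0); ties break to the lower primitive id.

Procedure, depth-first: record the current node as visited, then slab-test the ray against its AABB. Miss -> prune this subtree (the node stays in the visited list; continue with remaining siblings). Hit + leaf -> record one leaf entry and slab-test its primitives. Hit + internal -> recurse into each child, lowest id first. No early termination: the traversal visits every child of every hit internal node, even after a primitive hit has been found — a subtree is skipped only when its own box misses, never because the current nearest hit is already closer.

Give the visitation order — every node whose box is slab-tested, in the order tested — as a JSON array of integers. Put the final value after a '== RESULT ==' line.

Traverse from the root:
N0 x:[26/3,62/3] y:[41/3,80/3] z:[7/2,47/2] -> hit [41/3,62/3], descend [30, 42]
  N30 x:[29/3,62/3] y:[41/3,80/3] z:[7/2,11] -> miss, prune
  N42 x:[26/3,61/3] y:[41/3,74/3] z:[27/2,47/2] -> hit [41/3,61/3], descend [33, 41]
    N33 x:[43/3,61/3] y:[41/3,74/3] z:[14,47/2] -> hit [43/3,61/3], descend [38, 39]
      N38 x:[55/3,61/3] y:[55/3,74/3] z:[14,47/2] -> hit [55/3,61/3], descend [13, 32]
        N13 x:[55/3,61/3] y:[55/3,61/3] z:[14,23] -> hit [55/3,61/3], descend [16, 37]
          N16 x:[55/3,61/3] y:[56/3,59/3] z:[14,29/2] -> miss, prune
          N37 x:[55/3,20] y:[55/3,61/3] z:[41/2,23] -> miss, prune
        N32 x:[20,61/3] y:[23,74/3] z:[45/2,47/2] -> miss, prune
      N39 x:[43/3,55/3] y:[41/3,19] z:[37/2,23] -> miss, prune
    N41 x:[26/3,15] y:[43/3,73/3] z:[27/2,22] -> hit [43/3,15], descend [10, 11]
      N10 x:[28/3,15] y:[43/3,65/3] z:[27/2,22] -> hit [43/3,15], descend [8, 36]
        N8 x:[34/3,12] y:[64/3,65/3] z:[16,35/2] -> miss, prune
        N36 x:[28/3,15] y:[43/3,21] z:[27/2,22] -> hit [43/3,15], descend [2, 4]
          N2 x:[40/3,15] y:[43/3,16] z:[27/2,33/2] -> hit [43/3,15] leaf, test {P6@t=43/3}
          N4 x:[28/3,10] y:[61/3,21] z:[21,22] -> miss, prune
      N11 x:[26/3,35/3] y:[67/3,73/3] z:[17,20] -> miss, prune

Summary -> nodes [0, 30, 42, 33, 38, 13, 16, 37, 32, 39, 41, 10, 8, 36, 2, 4, 11]; box-tests=17; leaf-entries=1; first=P6

== RESULT ==
[0, 30, 42, 33, 38, 13, 16, 37, 32, 39, 41, 10, 8, 36, 2, 4, 11]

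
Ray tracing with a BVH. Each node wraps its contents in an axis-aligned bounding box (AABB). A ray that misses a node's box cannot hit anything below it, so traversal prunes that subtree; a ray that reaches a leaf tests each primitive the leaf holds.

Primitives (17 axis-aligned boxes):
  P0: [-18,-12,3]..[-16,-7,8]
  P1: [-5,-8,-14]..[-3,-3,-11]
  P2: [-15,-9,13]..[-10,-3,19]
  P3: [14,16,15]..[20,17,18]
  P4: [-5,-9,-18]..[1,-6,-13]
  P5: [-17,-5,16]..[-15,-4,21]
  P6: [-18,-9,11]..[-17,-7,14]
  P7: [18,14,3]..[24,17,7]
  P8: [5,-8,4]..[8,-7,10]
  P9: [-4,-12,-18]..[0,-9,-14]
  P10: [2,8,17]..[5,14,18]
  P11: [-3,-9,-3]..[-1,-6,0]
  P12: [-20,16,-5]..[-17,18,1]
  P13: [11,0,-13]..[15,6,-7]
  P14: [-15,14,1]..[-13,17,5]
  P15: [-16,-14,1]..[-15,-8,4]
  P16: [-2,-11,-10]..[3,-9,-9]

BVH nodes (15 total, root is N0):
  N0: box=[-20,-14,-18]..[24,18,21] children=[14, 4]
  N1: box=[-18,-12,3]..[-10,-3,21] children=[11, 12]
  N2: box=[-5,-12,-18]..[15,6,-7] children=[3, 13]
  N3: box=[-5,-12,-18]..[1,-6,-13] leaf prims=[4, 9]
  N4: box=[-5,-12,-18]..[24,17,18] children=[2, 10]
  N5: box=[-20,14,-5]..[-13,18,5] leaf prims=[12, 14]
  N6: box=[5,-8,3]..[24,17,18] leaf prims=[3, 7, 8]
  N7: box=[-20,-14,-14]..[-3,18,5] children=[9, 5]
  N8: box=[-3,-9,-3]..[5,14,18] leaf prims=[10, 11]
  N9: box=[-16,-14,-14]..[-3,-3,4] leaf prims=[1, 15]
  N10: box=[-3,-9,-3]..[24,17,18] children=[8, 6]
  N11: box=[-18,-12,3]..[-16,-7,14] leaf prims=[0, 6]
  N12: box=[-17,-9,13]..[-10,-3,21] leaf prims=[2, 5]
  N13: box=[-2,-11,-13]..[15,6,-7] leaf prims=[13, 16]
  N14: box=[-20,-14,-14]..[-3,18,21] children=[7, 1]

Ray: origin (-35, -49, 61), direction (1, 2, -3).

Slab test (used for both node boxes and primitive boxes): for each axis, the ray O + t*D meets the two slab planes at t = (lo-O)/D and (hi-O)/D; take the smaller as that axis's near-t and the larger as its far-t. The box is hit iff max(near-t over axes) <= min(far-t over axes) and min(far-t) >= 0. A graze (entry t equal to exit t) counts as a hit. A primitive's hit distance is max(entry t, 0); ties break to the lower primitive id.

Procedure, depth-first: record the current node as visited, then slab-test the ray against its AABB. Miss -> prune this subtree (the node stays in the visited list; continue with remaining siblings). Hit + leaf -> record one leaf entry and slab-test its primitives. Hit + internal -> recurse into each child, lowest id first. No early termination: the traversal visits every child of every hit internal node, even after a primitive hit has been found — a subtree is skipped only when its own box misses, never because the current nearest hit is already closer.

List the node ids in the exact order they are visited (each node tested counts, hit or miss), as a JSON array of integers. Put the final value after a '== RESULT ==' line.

Walk:
N0 x:[15,59] y:[35/2,67/2] z:[40/3,79/3] -> hit [35/2,79/3], descend [4, 14]
  N4 x:[30,59] y:[37/2,33] z:[43/3,79/3] -> miss, prune
  N14 x:[15,32] y:[35/2,67/2] z:[40/3,25] -> hit [35/2,25], descend [1, 7]
    N1 x:[17,25] y:[37/2,23] z:[40/3,58/3] -> hit [37/2,58/3], descend [11, 12]
      N11 x:[17,19] y:[37/2,21] z:[47/3,58/3] -> hit [37/2,19] leaf, test {P0@t=37/2, P6(miss)}
      N12 x:[18,25] y:[20,23] z:[40/3,16] -> miss, prune
    N7 x:[15,32] y:[35/2,67/2] z:[56/3,25] -> hit [56/3,25], descend [5, 9]
      N5 x:[15,22] y:[63/2,67/2] z:[56/3,22] -> miss, prune
      N9 x:[19,32] y:[35/2,23] z:[19,25] -> hit [19,23] leaf, test {P1(miss), P15@t=19}

order=[0, 4, 14, 1, 11, 12, 7, 5, 9]  |boxes|=9  |leaves|=2  hit=P0

== RESULT ==
[0, 4, 14, 1, 11, 12, 7, 5, 9]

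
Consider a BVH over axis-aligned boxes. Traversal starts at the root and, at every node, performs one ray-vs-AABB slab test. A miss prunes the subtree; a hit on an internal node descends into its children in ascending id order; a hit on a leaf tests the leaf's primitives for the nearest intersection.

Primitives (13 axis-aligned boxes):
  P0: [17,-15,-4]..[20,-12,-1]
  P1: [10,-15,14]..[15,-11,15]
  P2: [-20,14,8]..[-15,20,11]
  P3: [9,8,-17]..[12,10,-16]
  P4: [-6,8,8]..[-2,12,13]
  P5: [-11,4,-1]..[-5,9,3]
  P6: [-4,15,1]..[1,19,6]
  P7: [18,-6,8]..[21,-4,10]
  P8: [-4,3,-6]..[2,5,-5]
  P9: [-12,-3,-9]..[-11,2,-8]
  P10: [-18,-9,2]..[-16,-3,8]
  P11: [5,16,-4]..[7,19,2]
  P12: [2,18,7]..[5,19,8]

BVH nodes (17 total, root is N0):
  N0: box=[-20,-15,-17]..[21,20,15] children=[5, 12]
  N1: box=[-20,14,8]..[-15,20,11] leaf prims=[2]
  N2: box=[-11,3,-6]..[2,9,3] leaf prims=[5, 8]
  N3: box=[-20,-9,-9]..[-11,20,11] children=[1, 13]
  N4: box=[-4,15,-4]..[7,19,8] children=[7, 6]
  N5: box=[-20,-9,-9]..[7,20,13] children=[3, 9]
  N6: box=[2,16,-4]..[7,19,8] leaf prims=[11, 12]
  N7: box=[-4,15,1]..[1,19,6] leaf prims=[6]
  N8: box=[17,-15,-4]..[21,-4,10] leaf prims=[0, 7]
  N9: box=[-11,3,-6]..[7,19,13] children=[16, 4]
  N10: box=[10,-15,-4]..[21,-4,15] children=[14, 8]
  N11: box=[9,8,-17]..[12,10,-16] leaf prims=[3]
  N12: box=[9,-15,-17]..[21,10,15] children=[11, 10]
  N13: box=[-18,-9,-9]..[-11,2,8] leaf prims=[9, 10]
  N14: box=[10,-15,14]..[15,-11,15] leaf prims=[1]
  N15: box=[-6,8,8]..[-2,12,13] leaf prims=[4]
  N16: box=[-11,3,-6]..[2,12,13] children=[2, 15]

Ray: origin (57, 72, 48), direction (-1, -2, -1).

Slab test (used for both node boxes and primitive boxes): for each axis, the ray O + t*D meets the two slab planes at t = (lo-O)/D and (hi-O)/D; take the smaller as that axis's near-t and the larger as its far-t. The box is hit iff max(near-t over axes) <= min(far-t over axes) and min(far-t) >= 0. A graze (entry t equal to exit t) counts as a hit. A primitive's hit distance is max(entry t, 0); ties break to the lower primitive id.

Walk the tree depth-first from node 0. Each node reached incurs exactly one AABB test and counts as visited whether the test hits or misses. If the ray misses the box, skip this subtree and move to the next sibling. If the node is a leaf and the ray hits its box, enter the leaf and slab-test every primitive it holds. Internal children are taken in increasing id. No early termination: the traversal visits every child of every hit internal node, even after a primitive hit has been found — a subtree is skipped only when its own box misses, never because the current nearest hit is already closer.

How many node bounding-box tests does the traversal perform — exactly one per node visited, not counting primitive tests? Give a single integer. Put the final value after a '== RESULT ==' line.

Traverse from the root:
N0 x:[36,77] y:[26,87/2] z:[33,65] -> hit [36,87/2], descend [5, 12]
  N5 x:[50,77] y:[26,81/2] z:[35,57] -> miss, prune
  N12 x:[36,48] y:[31,87/2] z:[33,65] -> hit [36,87/2], descend [10, 11]
    N10 x:[36,47] y:[38,87/2] z:[33,52] -> hit [38,87/2], descend [8, 14]
      N8 x:[36,40] y:[38,87/2] z:[38,52] -> hit [38,40] leaf, test {P0(miss), P7@t=38}
      N14 x:[42,47] y:[83/2,87/2] z:[33,34] -> miss, prune
    N11 x:[45,48] y:[31,32] z:[64,65] -> miss, prune

Summary -> nodes [0, 5, 12, 10, 8, 14, 11]; box-tests=7; leaf-entries=1; first=P7

== RESULT ==
7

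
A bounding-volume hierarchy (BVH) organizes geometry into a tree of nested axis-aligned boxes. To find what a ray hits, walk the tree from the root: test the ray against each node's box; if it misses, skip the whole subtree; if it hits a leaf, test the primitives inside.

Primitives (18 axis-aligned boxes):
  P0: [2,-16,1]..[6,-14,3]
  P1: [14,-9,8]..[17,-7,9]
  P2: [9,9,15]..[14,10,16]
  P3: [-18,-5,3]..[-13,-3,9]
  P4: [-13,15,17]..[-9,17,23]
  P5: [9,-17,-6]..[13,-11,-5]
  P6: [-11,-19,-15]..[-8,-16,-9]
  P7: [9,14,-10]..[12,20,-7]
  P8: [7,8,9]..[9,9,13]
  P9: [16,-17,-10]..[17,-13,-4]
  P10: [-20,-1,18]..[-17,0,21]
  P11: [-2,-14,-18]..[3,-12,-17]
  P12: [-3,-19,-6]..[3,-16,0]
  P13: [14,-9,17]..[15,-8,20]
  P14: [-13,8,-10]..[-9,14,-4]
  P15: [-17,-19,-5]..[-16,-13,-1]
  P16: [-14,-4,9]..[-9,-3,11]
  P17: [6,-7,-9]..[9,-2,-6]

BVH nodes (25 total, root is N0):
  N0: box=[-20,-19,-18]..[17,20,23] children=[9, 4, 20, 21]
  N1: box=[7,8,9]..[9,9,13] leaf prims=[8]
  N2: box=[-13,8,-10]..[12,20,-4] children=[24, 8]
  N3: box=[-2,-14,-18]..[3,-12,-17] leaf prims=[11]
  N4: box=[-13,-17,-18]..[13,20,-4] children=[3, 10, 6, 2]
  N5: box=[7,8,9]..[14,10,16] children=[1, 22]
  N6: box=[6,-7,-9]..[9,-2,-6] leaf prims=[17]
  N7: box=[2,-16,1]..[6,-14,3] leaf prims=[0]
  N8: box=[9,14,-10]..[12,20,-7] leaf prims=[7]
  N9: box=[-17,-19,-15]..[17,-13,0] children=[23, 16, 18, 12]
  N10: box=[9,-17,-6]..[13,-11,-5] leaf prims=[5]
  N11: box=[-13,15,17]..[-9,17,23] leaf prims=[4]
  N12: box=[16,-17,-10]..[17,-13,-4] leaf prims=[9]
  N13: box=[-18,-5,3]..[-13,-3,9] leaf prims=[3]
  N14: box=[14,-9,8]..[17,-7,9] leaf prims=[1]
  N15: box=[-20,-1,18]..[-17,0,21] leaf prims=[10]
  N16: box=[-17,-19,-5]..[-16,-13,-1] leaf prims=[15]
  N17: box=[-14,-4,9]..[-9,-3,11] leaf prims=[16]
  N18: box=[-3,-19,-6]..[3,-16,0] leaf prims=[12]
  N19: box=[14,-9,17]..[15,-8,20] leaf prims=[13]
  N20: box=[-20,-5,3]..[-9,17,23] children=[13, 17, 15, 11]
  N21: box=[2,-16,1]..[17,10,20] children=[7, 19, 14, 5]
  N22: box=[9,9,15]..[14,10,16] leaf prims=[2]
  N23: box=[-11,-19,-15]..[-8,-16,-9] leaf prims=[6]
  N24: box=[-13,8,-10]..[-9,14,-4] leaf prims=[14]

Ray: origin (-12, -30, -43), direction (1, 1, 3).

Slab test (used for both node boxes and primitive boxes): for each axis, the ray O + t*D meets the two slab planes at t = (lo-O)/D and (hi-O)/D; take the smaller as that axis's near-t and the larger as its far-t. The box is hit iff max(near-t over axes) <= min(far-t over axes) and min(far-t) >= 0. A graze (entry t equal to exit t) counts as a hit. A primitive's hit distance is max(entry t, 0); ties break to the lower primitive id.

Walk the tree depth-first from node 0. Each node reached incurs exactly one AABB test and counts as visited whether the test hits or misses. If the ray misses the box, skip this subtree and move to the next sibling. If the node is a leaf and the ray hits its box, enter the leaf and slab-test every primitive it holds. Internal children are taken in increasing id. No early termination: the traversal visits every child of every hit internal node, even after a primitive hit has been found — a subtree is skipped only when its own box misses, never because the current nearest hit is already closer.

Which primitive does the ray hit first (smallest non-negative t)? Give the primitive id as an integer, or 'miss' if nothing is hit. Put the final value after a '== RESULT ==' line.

Trace the traversal:
N0 x:[-8,29] y:[11,50] z:[25/3,22] -> hit [11,22], descend [4, 9, 20, 21]
  N4 x:[-1,25] y:[13,50] z:[25/3,13] -> hit [13,13], descend [2, 3, 6, 10]
    N2 x:[-1,24] y:[38,50] z:[11,13] -> miss, prune
    N3 x:[10,15] y:[16,18] z:[25/3,26/3] -> miss, prune
    N6 x:[18,21] y:[23,28] z:[34/3,37/3] -> miss, prune
    N10 x:[21,25] y:[13,19] z:[37/3,38/3] -> miss, prune
  N9 x:[-5,29] y:[11,17] z:[28/3,43/3] -> hit [11,43/3], descend [12, 16, 18, 23]
    N12 x:[28,29] y:[13,17] z:[11,13] -> miss, prune
    N16 x:[-5,-4] y:[11,17] z:[38/3,14] -> miss, prune
    N18 x:[9,15] y:[11,14] z:[37/3,43/3] -> hit [37/3,14] leaf, test {P12@t=37/3}
    N23 x:[1,4] y:[11,14] z:[28/3,34/3] -> miss, prune
  N20 x:[-8,3] y:[25,47] z:[46/3,22] -> miss, prune
  N21 x:[14,29] y:[14,40] z:[44/3,21] -> hit [44/3,21], descend [5, 7, 14, 19]
    N5 x:[19,26] y:[38,40] z:[52/3,59/3] -> miss, prune
    N7 x:[14,18] y:[14,16] z:[44/3,46/3] -> hit [44/3,46/3] leaf, test {P0@t=44/3}
    N14 x:[26,29] y:[21,23] z:[17,52/3] -> miss, prune
    N19 x:[26,27] y:[21,22] z:[20,21] -> miss, prune

order=[0, 4, 2, 3, 6, 10, 9, 12, 16, 18, 23, 20, 21, 5, 7, 14, 19]  |boxes|=17  |leaves|=2  hit=P12

== RESULT ==
12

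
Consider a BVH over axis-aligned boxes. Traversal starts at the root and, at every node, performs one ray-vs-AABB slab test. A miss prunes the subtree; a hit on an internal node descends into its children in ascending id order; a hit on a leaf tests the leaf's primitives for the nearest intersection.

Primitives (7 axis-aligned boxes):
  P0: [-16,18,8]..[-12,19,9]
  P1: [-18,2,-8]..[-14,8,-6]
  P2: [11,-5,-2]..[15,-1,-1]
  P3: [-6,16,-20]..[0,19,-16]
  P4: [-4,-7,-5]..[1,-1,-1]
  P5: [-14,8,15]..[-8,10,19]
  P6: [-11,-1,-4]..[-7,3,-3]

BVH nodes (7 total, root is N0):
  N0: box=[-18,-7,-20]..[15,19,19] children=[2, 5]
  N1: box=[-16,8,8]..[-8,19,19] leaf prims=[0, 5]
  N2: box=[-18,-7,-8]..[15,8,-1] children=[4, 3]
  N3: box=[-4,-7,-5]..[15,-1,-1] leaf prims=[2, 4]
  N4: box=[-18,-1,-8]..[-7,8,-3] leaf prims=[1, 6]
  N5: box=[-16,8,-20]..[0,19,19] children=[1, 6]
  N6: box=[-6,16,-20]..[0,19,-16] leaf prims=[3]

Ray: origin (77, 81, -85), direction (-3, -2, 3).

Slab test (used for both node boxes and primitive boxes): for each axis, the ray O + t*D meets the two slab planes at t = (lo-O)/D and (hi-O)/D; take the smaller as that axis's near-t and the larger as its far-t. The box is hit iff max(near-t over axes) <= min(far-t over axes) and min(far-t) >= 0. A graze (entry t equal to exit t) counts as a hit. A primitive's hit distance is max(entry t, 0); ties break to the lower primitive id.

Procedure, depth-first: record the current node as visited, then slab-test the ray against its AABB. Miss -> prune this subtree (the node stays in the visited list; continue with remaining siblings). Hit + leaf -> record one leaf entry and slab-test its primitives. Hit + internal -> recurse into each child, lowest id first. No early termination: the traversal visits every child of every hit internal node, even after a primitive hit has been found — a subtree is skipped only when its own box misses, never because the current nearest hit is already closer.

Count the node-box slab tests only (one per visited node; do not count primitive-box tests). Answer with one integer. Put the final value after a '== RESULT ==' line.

Traverse from the root:
N0 x:[62/3,95/3] y:[31,44] z:[65/3,104/3] -> hit [31,95/3], descend [2, 5]
  N2 x:[62/3,95/3] y:[73/2,44] z:[77/3,28] -> miss, prune
  N5 x:[77/3,31] y:[31,73/2] z:[65/3,104/3] -> hit [31,31], descend [1, 6]
    N1 x:[85/3,31] y:[31,73/2] z:[31,104/3] -> hit [31,31] leaf, test {P0@t=31, P5(miss)}
    N6 x:[77/3,83/3] y:[31,65/2] z:[65/3,23] -> miss, prune

5 AABB tests over nodes [0, 2, 5, 1, 6]; 1 leaf entered; closest P0.

== RESULT ==
5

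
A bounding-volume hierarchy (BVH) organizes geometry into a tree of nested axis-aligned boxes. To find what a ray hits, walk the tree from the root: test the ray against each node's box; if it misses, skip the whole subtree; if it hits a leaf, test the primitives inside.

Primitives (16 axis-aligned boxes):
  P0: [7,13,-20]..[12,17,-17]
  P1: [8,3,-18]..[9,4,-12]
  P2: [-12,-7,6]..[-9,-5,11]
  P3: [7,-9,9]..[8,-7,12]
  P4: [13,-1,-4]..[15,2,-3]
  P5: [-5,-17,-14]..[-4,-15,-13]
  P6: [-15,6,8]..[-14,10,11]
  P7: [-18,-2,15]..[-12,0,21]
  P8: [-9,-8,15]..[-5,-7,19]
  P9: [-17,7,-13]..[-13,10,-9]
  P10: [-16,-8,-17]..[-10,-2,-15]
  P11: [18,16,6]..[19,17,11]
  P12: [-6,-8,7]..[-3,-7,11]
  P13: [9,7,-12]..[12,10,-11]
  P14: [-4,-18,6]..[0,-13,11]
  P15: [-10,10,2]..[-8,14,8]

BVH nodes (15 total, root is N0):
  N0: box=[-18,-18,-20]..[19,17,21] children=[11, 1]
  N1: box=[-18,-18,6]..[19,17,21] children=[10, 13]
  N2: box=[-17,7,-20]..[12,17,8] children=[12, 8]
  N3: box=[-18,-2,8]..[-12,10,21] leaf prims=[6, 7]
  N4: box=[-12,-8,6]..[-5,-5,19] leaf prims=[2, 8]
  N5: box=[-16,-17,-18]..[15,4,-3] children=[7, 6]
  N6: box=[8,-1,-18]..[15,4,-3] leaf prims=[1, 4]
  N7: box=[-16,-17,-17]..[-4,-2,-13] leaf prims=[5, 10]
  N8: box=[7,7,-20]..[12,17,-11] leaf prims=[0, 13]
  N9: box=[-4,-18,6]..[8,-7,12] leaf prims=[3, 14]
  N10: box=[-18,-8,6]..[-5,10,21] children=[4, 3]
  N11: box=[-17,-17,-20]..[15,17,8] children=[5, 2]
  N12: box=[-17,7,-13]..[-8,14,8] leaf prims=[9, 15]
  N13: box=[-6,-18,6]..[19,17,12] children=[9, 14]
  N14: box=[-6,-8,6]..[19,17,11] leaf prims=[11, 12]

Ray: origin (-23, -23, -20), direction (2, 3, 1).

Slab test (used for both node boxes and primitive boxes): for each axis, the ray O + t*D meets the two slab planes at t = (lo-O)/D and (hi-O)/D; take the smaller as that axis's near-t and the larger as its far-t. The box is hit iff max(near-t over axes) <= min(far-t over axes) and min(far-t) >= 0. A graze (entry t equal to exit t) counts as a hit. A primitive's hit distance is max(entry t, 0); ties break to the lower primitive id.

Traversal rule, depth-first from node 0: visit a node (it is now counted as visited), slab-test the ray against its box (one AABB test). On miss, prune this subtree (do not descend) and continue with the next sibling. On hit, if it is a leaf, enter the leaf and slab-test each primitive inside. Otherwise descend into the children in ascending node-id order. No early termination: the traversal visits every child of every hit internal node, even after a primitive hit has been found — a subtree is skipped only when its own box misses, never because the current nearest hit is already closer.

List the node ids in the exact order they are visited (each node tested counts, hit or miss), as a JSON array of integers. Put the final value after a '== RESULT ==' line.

Walk:
N0 x:[5/2,21] y:[5/3,40/3] z:[0,41] -> hit [5/2,40/3], descend [1, 11]
  N1 x:[5/2,21] y:[5/3,40/3] z:[26,41] -> miss, prune
  N11 x:[3,19] y:[2,40/3] z:[0,28] -> hit [3,40/3], descend [2, 5]
    N2 x:[3,35/2] y:[10,40/3] z:[0,28] -> hit [10,40/3], descend [8, 12]
      N8 x:[15,35/2] y:[10,40/3] z:[0,9] -> miss, prune
      N12 x:[3,15/2] y:[10,37/3] z:[7,28] -> miss, prune
    N5 x:[7/2,19] y:[2,9] z:[2,17] -> hit [7/2,9], descend [6, 7]
      N6 x:[31/2,19] y:[22/3,9] z:[2,17] -> miss, prune
      N7 x:[7/2,19/2] y:[2,7] z:[3,7] -> hit [7/2,7] leaf, test {P5(miss), P10@t=5}

order=[0, 1, 11, 2, 8, 12, 5, 6, 7]  |boxes|=9  |leaves|=1  hit=P10

== RESULT ==
[0, 1, 11, 2, 8, 12, 5, 6, 7]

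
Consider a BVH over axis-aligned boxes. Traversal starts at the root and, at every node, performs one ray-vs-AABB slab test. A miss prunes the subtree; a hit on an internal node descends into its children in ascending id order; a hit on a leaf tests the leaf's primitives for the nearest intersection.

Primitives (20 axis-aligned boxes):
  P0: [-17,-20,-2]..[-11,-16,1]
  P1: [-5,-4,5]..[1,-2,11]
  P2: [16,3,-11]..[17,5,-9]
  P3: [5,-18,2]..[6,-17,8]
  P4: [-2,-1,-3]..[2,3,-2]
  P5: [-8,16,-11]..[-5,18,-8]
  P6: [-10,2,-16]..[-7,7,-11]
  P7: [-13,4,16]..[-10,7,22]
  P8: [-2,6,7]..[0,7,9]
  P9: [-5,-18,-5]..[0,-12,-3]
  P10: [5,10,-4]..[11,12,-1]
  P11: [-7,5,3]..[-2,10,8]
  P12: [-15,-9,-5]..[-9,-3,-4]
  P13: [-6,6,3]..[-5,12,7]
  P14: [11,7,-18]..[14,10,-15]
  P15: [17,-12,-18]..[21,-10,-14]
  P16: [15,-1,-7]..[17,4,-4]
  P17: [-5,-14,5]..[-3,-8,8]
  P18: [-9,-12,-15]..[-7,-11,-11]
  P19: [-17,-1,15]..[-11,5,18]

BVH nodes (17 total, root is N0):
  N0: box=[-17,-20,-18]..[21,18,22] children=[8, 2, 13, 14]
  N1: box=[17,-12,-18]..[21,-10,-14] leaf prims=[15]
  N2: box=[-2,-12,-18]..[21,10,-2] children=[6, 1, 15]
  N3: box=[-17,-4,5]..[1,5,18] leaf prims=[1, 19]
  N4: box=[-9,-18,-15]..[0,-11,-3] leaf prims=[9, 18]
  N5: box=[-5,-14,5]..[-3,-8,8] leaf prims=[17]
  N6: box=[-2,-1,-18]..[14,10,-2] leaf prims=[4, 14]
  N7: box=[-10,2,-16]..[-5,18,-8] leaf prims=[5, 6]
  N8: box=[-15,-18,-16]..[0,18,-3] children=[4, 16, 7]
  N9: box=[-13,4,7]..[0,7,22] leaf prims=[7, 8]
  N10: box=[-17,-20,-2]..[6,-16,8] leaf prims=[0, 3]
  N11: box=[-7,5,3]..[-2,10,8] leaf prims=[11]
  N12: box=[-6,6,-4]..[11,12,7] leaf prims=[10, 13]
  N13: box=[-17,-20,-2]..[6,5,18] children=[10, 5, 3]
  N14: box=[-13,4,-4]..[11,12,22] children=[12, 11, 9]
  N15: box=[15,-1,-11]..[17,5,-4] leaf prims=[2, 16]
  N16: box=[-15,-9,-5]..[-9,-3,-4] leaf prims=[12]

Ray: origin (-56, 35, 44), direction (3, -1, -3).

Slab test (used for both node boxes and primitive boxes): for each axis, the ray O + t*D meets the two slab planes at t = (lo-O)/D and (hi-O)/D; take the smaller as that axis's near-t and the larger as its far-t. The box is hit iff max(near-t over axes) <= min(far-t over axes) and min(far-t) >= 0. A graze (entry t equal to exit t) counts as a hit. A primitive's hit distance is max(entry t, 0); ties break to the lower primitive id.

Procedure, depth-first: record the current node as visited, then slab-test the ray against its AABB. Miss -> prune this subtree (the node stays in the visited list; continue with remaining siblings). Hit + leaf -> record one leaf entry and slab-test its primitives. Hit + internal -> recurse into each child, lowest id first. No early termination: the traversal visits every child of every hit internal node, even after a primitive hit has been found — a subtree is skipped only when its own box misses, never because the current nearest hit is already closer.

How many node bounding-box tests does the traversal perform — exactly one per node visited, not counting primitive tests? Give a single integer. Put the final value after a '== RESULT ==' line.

Traverse from the root:
N0 x:[13,77/3] y:[17,55] z:[22/3,62/3] -> hit [17,62/3], descend [2, 8, 13, 14]
  N2 x:[18,77/3] y:[25,47] z:[46/3,62/3] -> miss, prune
  N8 x:[41/3,56/3] y:[17,53] z:[47/3,20] -> hit [17,56/3], descend [4, 7, 16]
    N4 x:[47/3,56/3] y:[46,53] z:[47/3,59/3] -> miss, prune
    N7 x:[46/3,17] y:[17,33] z:[52/3,20] -> miss, prune
    N16 x:[41/3,47/3] y:[38,44] z:[16,49/3] -> miss, prune
  N13 x:[13,62/3] y:[30,55] z:[26/3,46/3] -> miss, prune
  N14 x:[43/3,67/3] y:[23,31] z:[22/3,16] -> miss, prune

Summary -> nodes [0, 2, 8, 4, 7, 16, 13, 14]; box-tests=8; leaf-entries=0; first=miss

== RESULT ==
8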